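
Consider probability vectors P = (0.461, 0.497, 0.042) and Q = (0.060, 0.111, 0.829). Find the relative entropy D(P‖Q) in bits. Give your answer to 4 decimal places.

D(P‖Q) = Σ p·log₂(p/q).
  0.461·log₂(0.461/0.060) = 1.35614
  0.497·log₂(0.497/0.111) = 1.07486
  0.042·log₂(0.042/0.829) = -0.18072
D(P‖Q) = 2.2503 bits.

2.2503 bits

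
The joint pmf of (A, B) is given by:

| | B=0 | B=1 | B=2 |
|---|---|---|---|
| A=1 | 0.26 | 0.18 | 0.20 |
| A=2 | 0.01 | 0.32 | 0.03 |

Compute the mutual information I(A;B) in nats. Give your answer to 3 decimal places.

Marginals: p(A) = (0.6400, 0.3600), p(B) = (0.2700, 0.5000, 0.2300).
I(A;B) = H(A) + H(B) − H(A,B).
H(A) = 0.6534, H(B) = 1.0381, H(A,B) = 1.4967.
I(A;B) = 0.6534 + 1.0381 − 1.4967 = 0.195 nats.

0.195 nats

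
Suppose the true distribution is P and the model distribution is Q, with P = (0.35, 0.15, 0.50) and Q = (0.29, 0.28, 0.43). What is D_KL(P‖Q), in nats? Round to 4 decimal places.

0.0476 nats

D(P‖Q) = Σ p·ln(p/q).
  0.35·ln(0.35/0.29) = 0.06582
  0.15·ln(0.15/0.28) = -0.09362
  0.50·ln(0.50/0.43) = 0.07541
D(P‖Q) = 0.0476 nats.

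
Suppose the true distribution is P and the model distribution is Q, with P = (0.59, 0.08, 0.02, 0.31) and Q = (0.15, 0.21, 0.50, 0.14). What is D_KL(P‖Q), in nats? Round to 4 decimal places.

0.9128 nats

D(P‖Q) = Σ p·ln(p/q).
  0.59·ln(0.59/0.15) = 0.80800
  0.08·ln(0.08/0.21) = -0.07721
  0.02·ln(0.02/0.50) = -0.06438
  0.31·ln(0.31/0.14) = 0.24643
D(P‖Q) = 0.9128 nats.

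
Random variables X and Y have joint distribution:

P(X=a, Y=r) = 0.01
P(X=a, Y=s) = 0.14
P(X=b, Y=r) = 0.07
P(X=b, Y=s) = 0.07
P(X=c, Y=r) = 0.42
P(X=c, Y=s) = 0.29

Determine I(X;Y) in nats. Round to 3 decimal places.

Marginals: p(X) = (0.1500, 0.1400, 0.7100), p(Y) = (0.5000, 0.5000).
I(X;Y) = Σ p(x,y)·ln[p(x,y)/(p(x)p(y))].
  (a,r): 0.01·ln(0.1333) = -0.0201
  (a,s): 0.14·ln(1.8667) = 0.0874
  (b,r): 0.07·ln(1.0000) = 0.0000
  (b,s): 0.07·ln(1.0000) = 0.0000
  (c,r): 0.42·ln(1.1831) = 0.0706
  (c,s): 0.29·ln(0.8169) = -0.0586
Sum = 0.079 nats.

0.079 nats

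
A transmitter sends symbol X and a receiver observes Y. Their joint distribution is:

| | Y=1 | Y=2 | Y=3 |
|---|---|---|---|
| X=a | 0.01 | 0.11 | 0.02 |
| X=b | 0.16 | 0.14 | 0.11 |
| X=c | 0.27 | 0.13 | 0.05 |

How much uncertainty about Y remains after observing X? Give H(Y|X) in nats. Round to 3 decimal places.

Chain rule: H(Y|X) = H(X,Y) − H(X).
Marginals: p(X) = (0.1400, 0.4100, 0.4500), p(Y) = (0.4400, 0.3800, 0.1800).
H(X,Y) = 1.9469 nats; H(X) = 1.0001 nats.
H(Y|X) = 1.9469 − 1.0001 = 0.947 nats.

0.947 nats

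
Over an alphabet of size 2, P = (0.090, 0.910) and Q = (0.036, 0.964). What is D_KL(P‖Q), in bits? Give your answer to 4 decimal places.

0.0433 bits

D(P‖Q) = Σ p·log₂(p/q).
  0.090·log₂(0.090/0.036) = 0.11897
  0.910·log₂(0.910/0.964) = -0.07568
D(P‖Q) = 0.0433 bits.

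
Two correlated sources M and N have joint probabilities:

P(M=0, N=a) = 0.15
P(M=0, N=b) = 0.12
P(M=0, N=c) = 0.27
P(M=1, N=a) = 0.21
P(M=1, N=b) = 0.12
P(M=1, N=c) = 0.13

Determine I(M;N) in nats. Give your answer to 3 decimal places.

Marginals: p(M) = (0.5400, 0.4600), p(N) = (0.3600, 0.2400, 0.4000).
I(M;N) = Σ p(x,y)·ln[p(x,y)/(p(x)p(y))].
  (0,a): 0.15·ln(0.7716) = -0.0389
  (0,b): 0.12·ln(0.9259) = -0.0092
  (0,c): 0.27·ln(1.2500) = 0.0602
  (1,a): 0.21·ln(1.2681) = 0.0499
  (1,b): 0.12·ln(1.0870) = 0.0100
  (1,c): 0.13·ln(0.7065) = -0.0452
Sum = 0.027 nats.

0.027 nats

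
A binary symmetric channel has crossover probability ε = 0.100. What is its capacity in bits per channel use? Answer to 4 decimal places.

0.5310 bits

Binary symmetric channel: C = 1 − h₂(ε) where h₂ is the binary entropy function.
h₂(0.100) = −0.100·log₂0.100 − 0.900·log₂0.900 = 0.4690.
C = 1 − 0.4690 = 0.5310 bits per channel use.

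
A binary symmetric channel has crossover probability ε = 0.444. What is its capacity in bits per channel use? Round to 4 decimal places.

0.0091 bits

Binary symmetric channel: C = 1 − h₂(ε) where h₂ is the binary entropy function.
h₂(0.444) = −0.444·log₂0.444 − 0.556·log₂0.556 = 0.9909.
C = 1 − 0.9909 = 0.0091 bits per channel use.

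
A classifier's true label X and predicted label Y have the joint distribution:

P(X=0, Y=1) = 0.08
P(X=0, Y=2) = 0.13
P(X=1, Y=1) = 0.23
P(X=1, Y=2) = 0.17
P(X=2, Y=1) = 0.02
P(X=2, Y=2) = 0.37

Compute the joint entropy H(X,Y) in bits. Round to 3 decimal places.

H(X,Y) = −Σ p(x,y)·log₂ p(x,y) over all 6 cells.
  cell (0,1): −0.08·log₂0.08 = 0.2915
  cell (0,2): −0.13·log₂0.13 = 0.3826
  cell (1,1): −0.23·log₂0.23 = 0.4877
  cell (1,2): −0.17·log₂0.17 = 0.4346
  cell (2,1): −0.02·log₂0.02 = 0.1129
  cell (2,2): −0.37·log₂0.37 = 0.5307
Sum = 2.240 bits.

2.240 bits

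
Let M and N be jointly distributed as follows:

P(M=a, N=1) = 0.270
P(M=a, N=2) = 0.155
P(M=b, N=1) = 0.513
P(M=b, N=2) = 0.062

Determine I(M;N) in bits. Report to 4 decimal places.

0.0687 bits

Marginals: p(M) = (0.4250, 0.5750), p(N) = (0.7830, 0.2170).
I(M;N) = Σ p(x,y)·log₂[p(x,y)/(p(x)p(y))].
  (a,1): 0.270·log₂(0.8114) = -0.08143
  (a,2): 0.155·log₂(1.6807) = 0.11610
  (b,1): 0.513·log₂(1.1394) = 0.09660
  (b,2): 0.062·log₂(0.4969) = -0.06256
Sum = 0.0687 bits.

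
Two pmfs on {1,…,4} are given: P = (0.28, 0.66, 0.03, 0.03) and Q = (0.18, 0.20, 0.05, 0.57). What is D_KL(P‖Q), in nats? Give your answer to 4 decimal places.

D(P‖Q) = Σ p·ln(p/q).
  0.28·ln(0.28/0.18) = 0.12371
  0.66·ln(0.66/0.20) = 0.78799
  0.03·ln(0.03/0.05) = -0.01532
  0.03·ln(0.03/0.57) = -0.08833
D(P‖Q) = 0.8080 nats.

0.8080 nats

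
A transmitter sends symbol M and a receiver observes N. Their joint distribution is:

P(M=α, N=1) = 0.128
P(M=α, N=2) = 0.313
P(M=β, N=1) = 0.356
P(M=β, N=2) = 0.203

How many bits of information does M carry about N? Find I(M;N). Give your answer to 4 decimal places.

0.0876 bits

Marginals: p(M) = (0.4410, 0.5590), p(N) = (0.4840, 0.5160).
I(M;N) = Σ p(x,y)·log₂[p(x,y)/(p(x)p(y))].
  (α,1): 0.128·log₂(0.5997) = -0.09443
  (α,2): 0.313·log₂(1.3755) = 0.14396
  (β,1): 0.356·log₂(1.3158) = 0.14096
  (β,2): 0.203·log₂(0.7038) = -0.10288
Sum = 0.0876 bits.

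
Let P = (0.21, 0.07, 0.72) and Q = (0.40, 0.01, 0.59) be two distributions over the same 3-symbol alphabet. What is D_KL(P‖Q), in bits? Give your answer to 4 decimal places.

0.2081 bits

D(P‖Q) = Σ p·log₂(p/q).
  0.21·log₂(0.21/0.40) = -0.19522
  0.07·log₂(0.07/0.01) = 0.19651
  0.72·log₂(0.72/0.59) = 0.20684
D(P‖Q) = 0.2081 bits.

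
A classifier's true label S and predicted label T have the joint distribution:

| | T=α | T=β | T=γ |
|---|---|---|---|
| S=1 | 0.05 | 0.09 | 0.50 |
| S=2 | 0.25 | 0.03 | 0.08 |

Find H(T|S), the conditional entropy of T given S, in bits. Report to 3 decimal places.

1.029 bits

Marginals: p(S) = (0.6400, 0.3600), p(T) = (0.3000, 0.1200, 0.5800).
H(T|S) = Σ p(S) · H(T|S=·).
  S=1: p=0.6400, H(T|S=1) = 0.9636
  S=2: p=0.3600, H(T|S=2) = 1.1463
Weighted sum = 1.029 bits.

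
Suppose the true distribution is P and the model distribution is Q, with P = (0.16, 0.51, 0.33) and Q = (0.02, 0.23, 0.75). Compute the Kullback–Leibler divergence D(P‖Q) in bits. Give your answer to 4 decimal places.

0.6751 bits

D(P‖Q) = Σ p·log₂(p/q).
  0.16·log₂(0.16/0.02) = 0.48000
  0.51·log₂(0.51/0.23) = 0.58592
  0.33·log₂(0.33/0.75) = -0.39086
D(P‖Q) = 0.6751 bits.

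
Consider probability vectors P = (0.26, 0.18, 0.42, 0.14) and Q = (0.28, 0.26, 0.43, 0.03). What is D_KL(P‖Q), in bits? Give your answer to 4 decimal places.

D(P‖Q) = Σ p·log₂(p/q).
  0.26·log₂(0.26/0.28) = -0.02780
  0.18·log₂(0.18/0.26) = -0.09549
  0.42·log₂(0.42/0.43) = -0.01426
  0.14·log₂(0.14/0.03) = 0.31113
D(P‖Q) = 0.1736 bits.

0.1736 bits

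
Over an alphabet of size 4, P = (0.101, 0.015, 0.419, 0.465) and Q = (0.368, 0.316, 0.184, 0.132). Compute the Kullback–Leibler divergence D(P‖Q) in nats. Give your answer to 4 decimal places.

0.7540 nats

D(P‖Q) = Σ p·ln(p/q).
  0.101·ln(0.101/0.368) = -0.13059
  0.015·ln(0.015/0.316) = -0.04572
  0.419·ln(0.419/0.184) = 0.34481
  0.465·ln(0.465/0.132) = 0.58554
D(P‖Q) = 0.7540 nats.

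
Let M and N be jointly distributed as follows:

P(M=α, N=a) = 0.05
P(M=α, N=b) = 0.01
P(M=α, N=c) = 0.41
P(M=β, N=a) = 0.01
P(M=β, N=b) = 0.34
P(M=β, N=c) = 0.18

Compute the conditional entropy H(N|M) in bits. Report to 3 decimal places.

Chain rule: H(N|M) = H(M,N) − H(M).
Marginals: p(M) = (0.4700, 0.5300), p(N) = (0.0600, 0.3500, 0.5900).
H(M,N) = 1.8508 bits; H(M) = 0.9974 bits.
H(N|M) = 1.8508 − 0.9974 = 0.853 bits.

0.853 bits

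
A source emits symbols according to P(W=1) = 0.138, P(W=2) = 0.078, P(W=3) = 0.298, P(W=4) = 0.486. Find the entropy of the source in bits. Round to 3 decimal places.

H(W) = −Σ p·log₂ p.
  −(0.138)·log₂(0.138) = 0.3943
  −(0.078)·log₂(0.078) = 0.2871
  −(0.298)·log₂(0.298) = 0.5205
  −(0.486)·log₂(0.486) = 0.5059
Sum: 0.3943 + 0.2871 + 0.5205 + 0.5059 = 1.708 bits.

1.708 bits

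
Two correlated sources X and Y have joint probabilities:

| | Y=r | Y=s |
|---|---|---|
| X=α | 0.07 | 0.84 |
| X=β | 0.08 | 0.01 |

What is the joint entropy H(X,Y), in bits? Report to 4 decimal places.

0.8378 bits

H(X,Y) = −Σ p(x,y)·log₂ p(x,y) over all 4 cells.
  cell (α,r): −0.07·log₂0.07 = 0.26856
  cell (α,s): −0.84·log₂0.84 = 0.21129
  cell (β,r): −0.08·log₂0.08 = 0.29151
  cell (β,s): −0.01·log₂0.01 = 0.06644
Sum = 0.8378 bits.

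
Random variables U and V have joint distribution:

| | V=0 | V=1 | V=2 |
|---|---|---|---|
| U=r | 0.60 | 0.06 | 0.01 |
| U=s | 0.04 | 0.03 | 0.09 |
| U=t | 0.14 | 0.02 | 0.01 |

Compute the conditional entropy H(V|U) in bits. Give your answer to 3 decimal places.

0.734 bits

Marginals: p(U) = (0.6700, 0.1600, 0.1700), p(V) = (0.7800, 0.1100, 0.1100).
H(V|U) = Σ p(U) · H(V|U=·).
  U=r: p=0.6700, H(V|U=r) = 0.5448
  U=s: p=0.1600, H(V|U=s) = 1.4197
  U=t: p=0.1700, H(V|U=t) = 0.8343
Weighted sum = 0.734 bits.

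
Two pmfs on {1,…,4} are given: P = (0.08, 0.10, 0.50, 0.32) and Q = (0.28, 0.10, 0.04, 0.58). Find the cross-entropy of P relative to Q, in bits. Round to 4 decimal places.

H(P,Q) = −Σ p·log₂ q.
  −0.08·log₂(0.28) = 0.14692
  −0.10·log₂(0.10) = 0.33219
  −0.50·log₂(0.04) = 2.32193
  −0.32·log₂(0.58) = 0.25148
H(P,Q) = 3.0525 bits.

3.0525 bits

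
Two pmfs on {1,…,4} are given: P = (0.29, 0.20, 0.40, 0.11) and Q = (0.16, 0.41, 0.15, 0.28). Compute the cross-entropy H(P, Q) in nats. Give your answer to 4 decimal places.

H(P,Q) = −Σ p·ln q.
  −0.29·ln(0.16) = 0.53145
  −0.20·ln(0.41) = 0.17832
  −0.40·ln(0.15) = 0.75885
  −0.11·ln(0.28) = 0.14003
H(P,Q) = 1.6086 nats.

1.6086 nats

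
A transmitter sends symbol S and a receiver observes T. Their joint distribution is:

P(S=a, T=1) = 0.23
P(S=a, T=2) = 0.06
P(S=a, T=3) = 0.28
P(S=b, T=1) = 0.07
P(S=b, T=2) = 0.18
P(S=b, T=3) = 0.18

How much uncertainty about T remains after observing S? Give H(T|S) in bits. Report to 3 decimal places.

Marginals: p(S) = (0.5700, 0.4300), p(T) = (0.3000, 0.2400, 0.4600).
H(T|S) = Σ p(S) · H(T|S=·).
  S=a: p=0.5700, H(T|S=a) = 1.3740
  S=b: p=0.4300, H(T|S=b) = 1.4782
Weighted sum = 1.419 bits.

1.419 bits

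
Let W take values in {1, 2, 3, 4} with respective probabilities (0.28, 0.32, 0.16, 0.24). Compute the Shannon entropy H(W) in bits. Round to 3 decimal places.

1.957 bits

H(W) = −Σ p·log₂ p.
  −(0.28)·log₂(0.28) = 0.5142
  −(0.32)·log₂(0.32) = 0.5260
  −(0.16)·log₂(0.16) = 0.4230
  −(0.24)·log₂(0.24) = 0.4941
Sum: 0.5142 + 0.5260 + 0.4230 + 0.4941 = 1.957 bits.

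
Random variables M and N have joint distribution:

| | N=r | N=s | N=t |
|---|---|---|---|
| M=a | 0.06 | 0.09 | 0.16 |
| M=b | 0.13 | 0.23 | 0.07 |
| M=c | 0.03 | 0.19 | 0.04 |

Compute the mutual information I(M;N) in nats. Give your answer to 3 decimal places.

0.089 nats

Marginals: p(M) = (0.3100, 0.4300, 0.2600), p(N) = (0.2200, 0.5100, 0.2700).
I(M;N) = Σ p(x,y)·ln[p(x,y)/(p(x)p(y))].
  (a,r): 0.06·ln(0.8798) = -0.0077
  (a,s): 0.09·ln(0.5693) = -0.0507
  (a,t): 0.16·ln(1.9116) = 0.1037
  (b,r): 0.13·ln(1.3742) = 0.0413
  (b,s): 0.23·ln(1.0488) = 0.0110
  (b,t): 0.07·ln(0.6029) = -0.0354
  (c,r): 0.03·ln(0.5245) = -0.0194
  (c,s): 0.19·ln(1.4329) = 0.0683
  (c,t): 0.04·ln(0.5698) = -0.0225
Sum = 0.089 nats.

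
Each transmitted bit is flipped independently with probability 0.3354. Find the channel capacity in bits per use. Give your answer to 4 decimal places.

Binary symmetric channel: C = 1 − h₂(ε) where h₂ is the binary entropy function.
h₂(0.3354) = −0.3354·log₂0.3354 − 0.6646·log₂0.6646 = 0.9203.
C = 1 − 0.9203 = 0.0797 bits per channel use.

0.0797 bits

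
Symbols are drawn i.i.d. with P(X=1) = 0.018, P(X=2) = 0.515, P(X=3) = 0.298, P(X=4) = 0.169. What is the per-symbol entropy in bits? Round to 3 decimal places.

1.551 bits

H(X) = −Σ p·log₂ p.
  −(0.018)·log₂(0.018) = 0.1043
  −(0.515)·log₂(0.515) = 0.4930
  −(0.298)·log₂(0.298) = 0.5205
  −(0.169)·log₂(0.169) = 0.4335
Sum: 0.1043 + 0.4930 + 0.5205 + 0.4335 = 1.551 bits.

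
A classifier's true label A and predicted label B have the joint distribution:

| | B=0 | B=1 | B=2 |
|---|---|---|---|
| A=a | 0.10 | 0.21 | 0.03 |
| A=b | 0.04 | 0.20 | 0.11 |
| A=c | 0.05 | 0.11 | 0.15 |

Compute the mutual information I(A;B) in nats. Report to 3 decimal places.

Marginals: p(A) = (0.3400, 0.3500, 0.3100), p(B) = (0.1900, 0.5200, 0.2900).
I(A;B) = H(A) + H(B) − H(A,B).
H(A) = 1.0973, H(B) = 1.0146, H(A,B) = 2.0338.
I(A;B) = 1.0973 + 1.0146 − 2.0338 = 0.078 nats.

0.078 nats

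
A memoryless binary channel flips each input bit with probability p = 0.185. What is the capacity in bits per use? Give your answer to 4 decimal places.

Binary symmetric channel: C = 1 − h₂(ε) where h₂ is the binary entropy function.
h₂(0.185) = −0.185·log₂0.185 − 0.815·log₂0.815 = 0.6909.
C = 1 − 0.6909 = 0.3091 bits per channel use.

0.3091 bits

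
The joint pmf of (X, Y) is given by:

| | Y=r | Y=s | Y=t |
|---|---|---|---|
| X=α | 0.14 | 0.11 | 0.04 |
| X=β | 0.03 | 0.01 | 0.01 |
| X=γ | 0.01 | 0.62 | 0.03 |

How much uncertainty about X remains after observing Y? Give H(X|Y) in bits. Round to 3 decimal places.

0.805 bits

Chain rule: H(X|Y) = H(X,Y) − H(Y).
Marginals: p(X) = (0.2900, 0.0500, 0.6600), p(Y) = (0.1800, 0.7400, 0.0800).
H(X,Y) = 1.8636 bits; H(Y) = 1.0583 bits.
H(X|Y) = 1.8636 − 1.0583 = 0.805 bits.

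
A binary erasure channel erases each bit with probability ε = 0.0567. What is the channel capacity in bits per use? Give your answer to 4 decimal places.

Binary erasure channel: capacity C = 1 − ε.
C = 1 − 0.0567 = 0.9433 bits per channel use.

0.9433 bits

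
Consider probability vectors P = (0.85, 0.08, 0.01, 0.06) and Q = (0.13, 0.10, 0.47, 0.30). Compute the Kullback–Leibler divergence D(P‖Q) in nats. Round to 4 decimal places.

1.4431 nats

D(P‖Q) = Σ p·ln(p/q).
  0.85·ln(0.85/0.13) = 1.59605
  0.08·ln(0.08/0.10) = -0.01785
  0.01·ln(0.01/0.47) = -0.03850
  0.06·ln(0.06/0.30) = -0.09657
D(P‖Q) = 1.4431 nats.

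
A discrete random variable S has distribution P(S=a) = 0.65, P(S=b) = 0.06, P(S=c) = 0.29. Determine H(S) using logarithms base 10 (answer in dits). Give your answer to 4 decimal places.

0.3508 dits

H(S) = −Σ p·log₁₀ p.
  −(0.65)·log₁₀(0.65) = 0.12161
  −(0.06)·log₁₀(0.06) = 0.07331
  −(0.29)·log₁₀(0.29) = 0.15590
Sum: 0.12161 + 0.07331 + 0.15590 = 0.3508 dits.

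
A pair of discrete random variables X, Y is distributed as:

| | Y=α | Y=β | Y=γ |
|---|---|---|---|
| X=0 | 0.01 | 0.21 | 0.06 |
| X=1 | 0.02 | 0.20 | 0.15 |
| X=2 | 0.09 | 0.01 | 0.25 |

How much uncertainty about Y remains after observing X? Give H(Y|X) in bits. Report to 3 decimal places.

Marginals: p(X) = (0.2800, 0.3700, 0.3500), p(Y) = (0.1200, 0.4200, 0.4600).
H(Y|X) = Σ p(X) · H(Y|X=·).
  X=0: p=0.2800, H(Y|X=0) = 0.9592
  X=1: p=0.3700, H(Y|X=1) = 1.2353
  X=2: p=0.3500, H(Y|X=2) = 0.9971
Weighted sum = 1.075 bits.

1.075 bits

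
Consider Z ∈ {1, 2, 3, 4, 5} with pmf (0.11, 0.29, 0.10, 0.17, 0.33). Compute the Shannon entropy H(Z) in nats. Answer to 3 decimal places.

H(Z) = −Σ p·ln p.
  −(0.11)·ln(0.11) = 0.2428
  −(0.29)·ln(0.29) = 0.3590
  −(0.10)·ln(0.10) = 0.2303
  −(0.17)·ln(0.17) = 0.3012
  −(0.33)·ln(0.33) = 0.3659
Sum: 0.2428 + 0.3590 + 0.2303 + 0.3012 + 0.3659 = 1.499 nats.

1.499 nats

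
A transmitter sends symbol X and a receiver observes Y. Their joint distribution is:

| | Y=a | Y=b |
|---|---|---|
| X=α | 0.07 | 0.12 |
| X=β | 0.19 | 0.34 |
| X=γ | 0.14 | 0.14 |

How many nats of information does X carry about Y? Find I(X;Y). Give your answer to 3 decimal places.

Marginals: p(X) = (0.1900, 0.5300, 0.2800), p(Y) = (0.4000, 0.6000).
I(X;Y) = H(X) + H(Y) − H(X,Y).
H(X) = 1.0085, H(Y) = 0.6730, H(X,Y) = 1.6734.
I(X;Y) = 1.0085 + 0.6730 − 1.6734 = 0.008 nats.

0.008 nats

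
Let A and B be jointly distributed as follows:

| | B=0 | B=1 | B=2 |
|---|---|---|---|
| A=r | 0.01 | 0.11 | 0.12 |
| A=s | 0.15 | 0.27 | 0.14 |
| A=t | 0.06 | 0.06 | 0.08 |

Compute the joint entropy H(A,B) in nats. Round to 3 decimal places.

H(A,B) = −Σ p(x,y)·ln p(x,y) over all 9 cells.
  cell (r,0): −0.01·ln0.01 = 0.0461
  cell (r,1): −0.11·ln0.11 = 0.2428
  cell (r,2): −0.12·ln0.12 = 0.2544
  cell (s,0): −0.15·ln0.15 = 0.2846
  cell (s,1): −0.27·ln0.27 = 0.3535
  cell (s,2): −0.14·ln0.14 = 0.2753
  cell (t,0): −0.06·ln0.06 = 0.1688
  cell (t,1): −0.06·ln0.06 = 0.1688
  cell (t,2): −0.08·ln0.08 = 0.2021
Sum = 1.996 nats.

1.996 nats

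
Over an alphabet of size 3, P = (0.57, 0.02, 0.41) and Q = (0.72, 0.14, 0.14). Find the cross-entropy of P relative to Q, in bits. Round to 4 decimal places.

1.4898 bits

H(P,Q) = −Σ p·log₂ q.
  −0.57·log₂(0.72) = 0.27014
  −0.02·log₂(0.14) = 0.05673
  −0.41·log₂(0.14) = 1.16297
H(P,Q) = 1.4898 bits.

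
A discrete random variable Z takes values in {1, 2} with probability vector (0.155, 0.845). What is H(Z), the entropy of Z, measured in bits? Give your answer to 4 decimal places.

H(Z) = −Σ p·log₂ p.
  −(0.155)·log₂(0.155) = 0.41690
  −(0.845)·log₂(0.845) = 0.20532
Sum: 0.41690 + 0.20532 = 0.6222 bits.

0.6222 bits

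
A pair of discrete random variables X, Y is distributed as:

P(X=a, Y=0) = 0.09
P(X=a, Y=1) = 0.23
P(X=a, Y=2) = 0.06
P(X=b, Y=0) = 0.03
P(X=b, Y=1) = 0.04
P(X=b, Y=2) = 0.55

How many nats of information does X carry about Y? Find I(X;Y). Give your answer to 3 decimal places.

0.287 nats

Marginals: p(X) = (0.3800, 0.6200), p(Y) = (0.1200, 0.2700, 0.6100).
I(X;Y) = H(X) + H(Y) − H(X,Y).
H(X) = 0.6641, H(Y) = 0.9095, H(X,Y) = 1.2863.
I(X;Y) = 0.6641 + 0.9095 − 1.2863 = 0.287 nats.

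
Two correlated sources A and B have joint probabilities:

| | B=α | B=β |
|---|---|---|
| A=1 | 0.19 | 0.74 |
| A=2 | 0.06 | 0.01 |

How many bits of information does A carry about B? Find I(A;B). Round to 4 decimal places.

Marginals: p(A) = (0.9300, 0.0700), p(B) = (0.2500, 0.7500).
I(A;B) = H(A) + H(B) − H(A,B).
H(A) = 0.3659, H(B) = 0.8113, H(A,B) = 1.0867.
I(A;B) = 0.3659 + 0.8113 − 1.0867 = 0.0905 bits.

0.0905 bits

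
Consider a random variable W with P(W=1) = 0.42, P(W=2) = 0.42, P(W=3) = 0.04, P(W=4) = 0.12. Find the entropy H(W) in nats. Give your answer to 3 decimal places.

1.112 nats

H(W) = −Σ p·ln p.
  −(0.42)·ln(0.42) = 0.3644
  −(0.42)·ln(0.42) = 0.3644
  −(0.04)·ln(0.04) = 0.1288
  −(0.12)·ln(0.12) = 0.2544
Sum: 0.3644 + 0.3644 + 0.1288 + 0.2544 = 1.112 nats.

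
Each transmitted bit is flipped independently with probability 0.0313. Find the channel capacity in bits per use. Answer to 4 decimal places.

Binary symmetric channel: C = 1 − h₂(ε) where h₂ is the binary entropy function.
h₂(0.0313) = −0.0313·log₂0.0313 − 0.9687·log₂0.9687 = 0.2009.
C = 1 − 0.2009 = 0.7991 bits per channel use.

0.7991 bits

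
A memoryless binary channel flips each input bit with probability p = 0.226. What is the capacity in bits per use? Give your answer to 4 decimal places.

0.2290 bits

Binary symmetric channel: C = 1 − h₂(ε) where h₂ is the binary entropy function.
h₂(0.226) = −0.226·log₂0.226 − 0.774·log₂0.774 = 0.7710.
C = 1 − 0.7710 = 0.2290 bits per channel use.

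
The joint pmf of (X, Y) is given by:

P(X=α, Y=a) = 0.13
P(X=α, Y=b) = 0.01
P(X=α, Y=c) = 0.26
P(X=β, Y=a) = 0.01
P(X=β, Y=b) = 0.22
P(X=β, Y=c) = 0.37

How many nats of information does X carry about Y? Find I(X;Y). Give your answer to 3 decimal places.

Marginals: p(X) = (0.4000, 0.6000), p(Y) = (0.1400, 0.2300, 0.6300).
I(X;Y) = Σ p(x,y)·ln[p(x,y)/(p(x)p(y))].
  (α,a): 0.13·ln(2.3214) = 0.1095
  (α,b): 0.01·ln(0.1087) = -0.0222
  (α,c): 0.26·ln(1.0317) = 0.0081
  (β,a): 0.01·ln(0.1190) = -0.0213
  (β,b): 0.22·ln(1.5942) = 0.1026
  (β,c): 0.37·ln(0.9788) = -0.0079
Sum = 0.169 nats.

0.169 nats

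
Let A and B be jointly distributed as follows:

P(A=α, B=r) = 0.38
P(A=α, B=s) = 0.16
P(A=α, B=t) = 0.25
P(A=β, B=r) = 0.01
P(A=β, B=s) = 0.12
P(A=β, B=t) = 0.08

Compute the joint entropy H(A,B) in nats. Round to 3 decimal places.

H(A,B) = −Σ p(x,y)·ln p(x,y) over all 6 cells.
  cell (α,r): −0.38·ln0.38 = 0.3677
  cell (α,s): −0.16·ln0.16 = 0.2932
  cell (α,t): −0.25·ln0.25 = 0.3466
  cell (β,r): −0.01·ln0.01 = 0.0461
  cell (β,s): −0.12·ln0.12 = 0.2544
  cell (β,t): −0.08·ln0.08 = 0.2021
Sum = 1.510 nats.

1.510 nats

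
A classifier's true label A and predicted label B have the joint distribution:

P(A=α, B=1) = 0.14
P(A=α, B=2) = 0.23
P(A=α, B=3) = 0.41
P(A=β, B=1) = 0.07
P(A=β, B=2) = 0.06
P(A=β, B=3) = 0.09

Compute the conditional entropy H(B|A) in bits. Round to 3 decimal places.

1.477 bits

Marginals: p(A) = (0.7800, 0.2200), p(B) = (0.2100, 0.2900, 0.5000).
H(B|A) = Σ p(A) · H(B|A=·).
  A=α: p=0.7800, H(B|A=α) = 1.4520
  A=β: p=0.2200, H(B|A=β) = 1.5644
Weighted sum = 1.477 bits.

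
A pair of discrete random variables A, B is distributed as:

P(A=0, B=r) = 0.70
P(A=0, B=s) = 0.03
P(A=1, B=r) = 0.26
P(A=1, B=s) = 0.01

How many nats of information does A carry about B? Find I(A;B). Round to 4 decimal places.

0.0000 nats

Marginals: p(A) = (0.7300, 0.2700), p(B) = (0.9600, 0.0400).
I(A;B) = H(A) + H(B) − H(A,B).
H(A) = 0.5833, H(B) = 0.1679, H(A,B) = 0.7512.
I(A;B) = 0.5833 + 0.1679 − 0.7512 = 0.0000 nats.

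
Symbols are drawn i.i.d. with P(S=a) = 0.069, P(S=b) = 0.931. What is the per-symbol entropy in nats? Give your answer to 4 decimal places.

0.2510 nats

H(S) = −Σ p·ln p.
  −(0.069)·ln(0.069) = 0.18448
  −(0.931)·ln(0.931) = 0.06656
Sum: 0.18448 + 0.06656 = 0.2510 nats.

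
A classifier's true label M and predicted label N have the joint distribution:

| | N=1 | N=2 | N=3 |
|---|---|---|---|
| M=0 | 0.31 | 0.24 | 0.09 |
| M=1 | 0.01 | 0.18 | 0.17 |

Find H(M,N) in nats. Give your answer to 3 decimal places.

1.578 nats

H(M,N) = −Σ p(x,y)·ln p(x,y) over all 6 cells.
  cell (0,1): −0.31·ln0.31 = 0.3631
  cell (0,2): −0.24·ln0.24 = 0.3425
  cell (0,3): −0.09·ln0.09 = 0.2167
  cell (1,1): −0.01·ln0.01 = 0.0461
  cell (1,2): −0.18·ln0.18 = 0.3087
  cell (1,3): −0.17·ln0.17 = 0.3012
Sum = 1.578 nats.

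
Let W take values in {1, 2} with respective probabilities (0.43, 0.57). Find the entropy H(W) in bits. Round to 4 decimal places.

0.9858 bits

H(W) = −Σ p·log₂ p.
  −(0.43)·log₂(0.43) = 0.52356
  −(0.57)·log₂(0.57) = 0.46225
Sum: 0.52356 + 0.46225 = 0.9858 bits.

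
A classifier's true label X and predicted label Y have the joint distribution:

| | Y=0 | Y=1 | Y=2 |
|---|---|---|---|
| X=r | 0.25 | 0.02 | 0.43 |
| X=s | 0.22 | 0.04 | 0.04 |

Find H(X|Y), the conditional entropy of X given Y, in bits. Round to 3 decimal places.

0.721 bits

Chain rule: H(X|Y) = H(X,Y) − H(Y).
Marginals: p(X) = (0.7000, 0.3000), p(Y) = (0.4700, 0.0600, 0.4700).
H(X,Y) = 1.9885 bits; H(Y) = 1.2674 bits.
H(X|Y) = 1.9885 − 1.2674 = 0.721 bits.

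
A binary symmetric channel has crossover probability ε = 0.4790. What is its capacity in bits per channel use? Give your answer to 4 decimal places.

Binary symmetric channel: C = 1 − h₂(ε) where h₂ is the binary entropy function.
h₂(0.4790) = −0.4790·log₂0.4790 − 0.5210·log₂0.5210 = 0.9987.
C = 1 − 0.9987 = 0.0013 bits per channel use.

0.0013 bits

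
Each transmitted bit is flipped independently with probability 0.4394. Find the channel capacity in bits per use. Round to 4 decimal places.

Binary symmetric channel: C = 1 − h₂(ε) where h₂ is the binary entropy function.
h₂(0.4394) = −0.4394·log₂0.4394 − 0.5606·log₂0.5606 = 0.9894.
C = 1 − 0.9894 = 0.0106 bits per channel use.

0.0106 bits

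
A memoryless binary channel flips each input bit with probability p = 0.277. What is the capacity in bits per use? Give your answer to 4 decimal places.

0.1487 bits

Binary symmetric channel: C = 1 − h₂(ε) where h₂ is the binary entropy function.
h₂(0.277) = −0.277·log₂0.277 − 0.723·log₂0.723 = 0.8513.
C = 1 − 0.8513 = 0.1487 bits per channel use.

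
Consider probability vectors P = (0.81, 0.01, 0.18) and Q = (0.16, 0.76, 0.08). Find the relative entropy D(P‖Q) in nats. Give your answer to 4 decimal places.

1.4164 nats

D(P‖Q) = Σ p·ln(p/q).
  0.81·ln(0.81/0.16) = 1.31371
  0.01·ln(0.01/0.76) = -0.04331
  0.18·ln(0.18/0.08) = 0.14597
D(P‖Q) = 1.4164 nats.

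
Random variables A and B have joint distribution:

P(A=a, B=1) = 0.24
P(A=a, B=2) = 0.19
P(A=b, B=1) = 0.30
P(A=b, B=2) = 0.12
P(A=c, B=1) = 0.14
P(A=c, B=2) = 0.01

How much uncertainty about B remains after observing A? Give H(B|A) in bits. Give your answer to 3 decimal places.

0.841 bits

Marginals: p(A) = (0.4300, 0.4200, 0.1500), p(B) = (0.6800, 0.3200).
H(B|A) = Σ p(A) · H(B|A=·).
  A=a: p=0.4300, H(B|A=a) = 0.9902
  A=b: p=0.4200, H(B|A=b) = 0.8631
  A=c: p=0.1500, H(B|A=c) = 0.3534
Weighted sum = 0.841 bits.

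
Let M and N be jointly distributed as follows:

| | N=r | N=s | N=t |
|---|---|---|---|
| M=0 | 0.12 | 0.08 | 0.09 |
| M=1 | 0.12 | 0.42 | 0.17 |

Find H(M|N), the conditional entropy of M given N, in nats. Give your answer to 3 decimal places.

0.554 nats

Chain rule: H(M|N) = H(M,N) − H(N).
Marginals: p(M) = (0.2900, 0.7100), p(N) = (0.2400, 0.5000, 0.2600).
H(M,N) = 1.5932 nats; H(N) = 1.0393 nats.
H(M|N) = 1.5932 − 1.0393 = 0.554 nats.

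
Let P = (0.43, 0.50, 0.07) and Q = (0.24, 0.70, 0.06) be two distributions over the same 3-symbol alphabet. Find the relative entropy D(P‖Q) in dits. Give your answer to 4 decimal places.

0.0405 dits

D(P‖Q) = Σ p·log₁₀(p/q).
  0.43·log₁₀(0.43/0.24) = 0.10890
  0.50·log₁₀(0.50/0.70) = -0.07306
  0.07·log₁₀(0.07/0.06) = 0.00469
D(P‖Q) = 0.0405 dits.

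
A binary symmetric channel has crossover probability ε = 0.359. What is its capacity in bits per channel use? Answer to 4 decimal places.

Binary symmetric channel: C = 1 − h₂(ε) where h₂ is the binary entropy function.
h₂(0.359) = −0.359·log₂0.359 − 0.641·log₂0.641 = 0.9418.
C = 1 − 0.9418 = 0.0582 bits per channel use.

0.0582 bits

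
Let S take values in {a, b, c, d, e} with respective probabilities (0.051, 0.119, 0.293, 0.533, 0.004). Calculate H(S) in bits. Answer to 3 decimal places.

H(S) = −Σ p·log₂ p.
  −(0.051)·log₂(0.051) = 0.2190
  −(0.119)·log₂(0.119) = 0.3654
  −(0.293)·log₂(0.293) = 0.5189
  −(0.533)·log₂(0.533) = 0.4839
  −(0.004)·log₂(0.004) = 0.0319
Sum: 0.2190 + 0.3654 + 0.5189 + 0.4839 + 0.0319 = 1.619 bits.

1.619 bits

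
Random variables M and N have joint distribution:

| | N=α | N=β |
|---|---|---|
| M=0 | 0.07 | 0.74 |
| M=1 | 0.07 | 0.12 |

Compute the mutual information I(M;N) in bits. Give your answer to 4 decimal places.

Marginals: p(M) = (0.8100, 0.1900), p(N) = (0.1400, 0.8600).
I(M;N) = Σ p(x,y)·log₂[p(x,y)/(p(x)p(y))].
  (0,α): 0.07·log₂(0.6173) = -0.04872
  (0,β): 0.74·log₂(1.0623) = 0.06452
  (1,α): 0.07·log₂(2.6316) = 0.09772
  (1,β): 0.12·log₂(0.7344) = -0.05344
Sum = 0.0601 bits.

0.0601 bits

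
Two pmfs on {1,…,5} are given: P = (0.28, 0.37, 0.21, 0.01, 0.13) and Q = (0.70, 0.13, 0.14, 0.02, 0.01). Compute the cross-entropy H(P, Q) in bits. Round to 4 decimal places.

H(P,Q) = −Σ p·log₂ q.
  −0.28·log₂(0.70) = 0.14408
  −0.37·log₂(0.13) = 1.08906
  −0.21·log₂(0.14) = 0.59567
  −0.01·log₂(0.02) = 0.05644
  −0.13·log₂(0.01) = 0.86370
H(P,Q) = 2.7489 bits.

2.7489 bits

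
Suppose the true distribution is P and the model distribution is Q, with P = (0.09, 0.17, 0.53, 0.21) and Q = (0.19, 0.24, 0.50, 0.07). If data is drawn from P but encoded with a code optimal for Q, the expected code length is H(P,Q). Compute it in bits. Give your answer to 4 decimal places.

H(P,Q) = −Σ p·log₂ q.
  −0.09·log₂(0.19) = 0.21563
  −0.17·log₂(0.24) = 0.35001
  −0.53·log₂(0.50) = 0.53000
  −0.21·log₂(0.07) = 0.80567
H(P,Q) = 1.9013 bits.

1.9013 bits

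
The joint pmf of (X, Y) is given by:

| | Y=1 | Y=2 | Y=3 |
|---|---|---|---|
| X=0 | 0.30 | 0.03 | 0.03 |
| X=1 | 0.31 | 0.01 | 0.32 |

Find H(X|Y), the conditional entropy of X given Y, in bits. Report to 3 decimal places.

Chain rule: H(X|Y) = H(X,Y) − H(Y).
Marginals: p(X) = (0.3600, 0.6400), p(Y) = (0.6100, 0.0400, 0.3500).
H(X,Y) = 1.9409 bits; H(Y) = 1.1509 bits.
H(X|Y) = 1.9409 − 1.1509 = 0.790 bits.

0.790 bits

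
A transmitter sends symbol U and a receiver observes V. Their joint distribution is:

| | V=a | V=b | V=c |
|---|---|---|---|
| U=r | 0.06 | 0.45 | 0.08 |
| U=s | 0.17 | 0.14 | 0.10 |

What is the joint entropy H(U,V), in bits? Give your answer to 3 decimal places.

2.217 bits

H(U,V) = −Σ p(x,y)·log₂ p(x,y) over all 6 cells.
  cell (r,a): −0.06·log₂0.06 = 0.2435
  cell (r,b): −0.45·log₂0.45 = 0.5184
  cell (r,c): −0.08·log₂0.08 = 0.2915
  cell (s,a): −0.17·log₂0.17 = 0.4346
  cell (s,b): −0.14·log₂0.14 = 0.3971
  cell (s,c): −0.10·log₂0.10 = 0.3322
Sum = 2.217 bits.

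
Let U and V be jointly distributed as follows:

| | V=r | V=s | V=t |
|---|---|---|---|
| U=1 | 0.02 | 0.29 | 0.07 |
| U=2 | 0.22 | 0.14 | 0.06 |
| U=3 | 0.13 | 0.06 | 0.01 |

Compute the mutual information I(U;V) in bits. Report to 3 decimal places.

Marginals: p(U) = (0.3800, 0.4200, 0.2000), p(V) = (0.3700, 0.4900, 0.1400).
I(U;V) = Σ p(x,y)·log₂[p(x,y)/(p(x)p(y))].
  (1,r): 0.02·log₂(0.1422) = -0.0563
  (1,s): 0.29·log₂(1.5575) = 0.1854
  (1,t): 0.07·log₂(1.3158) = 0.0277
  (2,r): 0.22·log₂(1.4157) = 0.1103
  (2,s): 0.14·log₂(0.6803) = -0.0778
  (2,t): 0.06·log₂(1.0204) = 0.0017
  (3,r): 0.13·log₂(1.7568) = 0.1057
  (3,s): 0.06·log₂(0.6122) = -0.0425
  (3,t): 0.01·log₂(0.3571) = -0.0149
Sum = 0.239 bits.

0.239 bits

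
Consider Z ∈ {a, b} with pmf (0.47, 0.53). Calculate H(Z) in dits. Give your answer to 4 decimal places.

H(Z) = −Σ p·log₁₀ p.
  −(0.47)·log₁₀(0.47) = 0.15411
  −(0.53)·log₁₀(0.53) = 0.14613
Sum: 0.15411 + 0.14613 = 0.3002 dits.

0.3002 dits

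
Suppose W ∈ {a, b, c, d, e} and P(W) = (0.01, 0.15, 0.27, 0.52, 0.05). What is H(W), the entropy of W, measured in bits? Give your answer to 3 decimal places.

H(W) = −Σ p·log₂ p.
  −(0.01)·log₂(0.01) = 0.0664
  −(0.15)·log₂(0.15) = 0.4105
  −(0.27)·log₂(0.27) = 0.5100
  −(0.52)·log₂(0.52) = 0.4906
  −(0.05)·log₂(0.05) = 0.2161
Sum: 0.0664 + 0.4105 + 0.5100 + 0.4906 + 0.2161 = 1.694 bits.

1.694 bits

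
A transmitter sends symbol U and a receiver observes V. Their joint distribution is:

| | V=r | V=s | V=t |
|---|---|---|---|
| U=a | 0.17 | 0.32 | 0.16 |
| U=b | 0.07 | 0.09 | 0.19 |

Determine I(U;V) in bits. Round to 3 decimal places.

Marginals: p(U) = (0.6500, 0.3500), p(V) = (0.2400, 0.4100, 0.3500).
I(U;V) = H(U) + H(V) − H(U,V).
H(U) = 0.9341, H(V) = 1.5516, H(U,V) = 2.4201.
I(U;V) = 0.9341 + 1.5516 − 2.4201 = 0.066 bits.

0.066 bits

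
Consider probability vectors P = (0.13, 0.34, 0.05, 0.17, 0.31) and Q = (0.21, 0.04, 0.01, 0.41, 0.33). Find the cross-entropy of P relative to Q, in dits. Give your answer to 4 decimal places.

H(P,Q) = −Σ p·log₁₀ q.
  −0.13·log₁₀(0.21) = 0.08811
  −0.34·log₁₀(0.04) = 0.47530
  −0.05·log₁₀(0.01) = 0.10000
  −0.17·log₁₀(0.41) = 0.06583
  −0.31·log₁₀(0.33) = 0.14926
H(P,Q) = 0.8785 dits.

0.8785 dits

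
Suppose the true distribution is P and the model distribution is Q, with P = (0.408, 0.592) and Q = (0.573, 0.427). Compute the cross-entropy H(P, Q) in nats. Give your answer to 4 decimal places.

H(P,Q) = −Σ p·ln q.
  −0.408·ln(0.573) = 0.22720
  −0.592·ln(0.427) = 0.50377
H(P,Q) = 0.7310 nats.

0.7310 nats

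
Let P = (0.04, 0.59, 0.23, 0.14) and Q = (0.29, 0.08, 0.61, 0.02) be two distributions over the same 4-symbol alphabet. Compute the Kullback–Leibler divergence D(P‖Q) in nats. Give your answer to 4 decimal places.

D(P‖Q) = Σ p·ln(p/q).
  0.04·ln(0.04/0.29) = -0.07924
  0.59·ln(0.59/0.08) = 1.17888
  0.23·ln(0.23/0.61) = -0.22434
  0.14·ln(0.14/0.02) = 0.27243
D(P‖Q) = 1.1477 nats.

1.1477 nats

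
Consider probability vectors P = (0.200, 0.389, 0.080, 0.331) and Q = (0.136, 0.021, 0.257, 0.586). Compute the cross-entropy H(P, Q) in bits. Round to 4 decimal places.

3.1558 bits

H(P,Q) = −Σ p·log₂ q.
  −0.200·log₂(0.136) = 0.57566
  −0.389·log₂(0.021) = 2.16808
  −0.080·log₂(0.257) = 0.15681
  −0.331·log₂(0.586) = 0.25521
H(P,Q) = 3.1558 bits.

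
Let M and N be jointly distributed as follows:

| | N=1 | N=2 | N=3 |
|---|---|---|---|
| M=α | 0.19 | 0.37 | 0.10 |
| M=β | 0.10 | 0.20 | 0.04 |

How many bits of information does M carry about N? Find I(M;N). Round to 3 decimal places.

Marginals: p(M) = (0.6600, 0.3400), p(N) = (0.2900, 0.5700, 0.1400).
I(M;N) = H(M) + H(N) − H(M,N).
H(M) = 0.9248, H(N) = 1.3773, H(M,N) = 2.3005.
I(M;N) = 0.9248 + 1.3773 − 2.3005 = 0.002 bits.

0.002 bits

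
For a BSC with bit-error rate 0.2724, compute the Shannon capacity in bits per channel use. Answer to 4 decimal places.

Binary symmetric channel: C = 1 − h₂(ε) where h₂ is the binary entropy function.
h₂(0.2724) = −0.2724·log₂0.2724 − 0.7276·log₂0.7276 = 0.8449.
C = 1 − 0.8449 = 0.1551 bits per channel use.

0.1551 bits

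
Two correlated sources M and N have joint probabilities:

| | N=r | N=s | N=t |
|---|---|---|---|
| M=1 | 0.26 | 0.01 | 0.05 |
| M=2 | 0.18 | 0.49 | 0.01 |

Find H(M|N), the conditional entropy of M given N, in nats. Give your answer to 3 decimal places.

Marginals: p(M) = (0.3200, 0.6800), p(N) = (0.4400, 0.5000, 0.0600).
H(M|N) = Σ p(N) · H(M|N=·).
  N=r: p=0.4400, H(M|N=r) = 0.6765
  N=s: p=0.5000, H(M|N=s) = 0.0980
  N=t: p=0.0600, H(M|N=t) = 0.4506
Weighted sum = 0.374 nats.

0.374 nats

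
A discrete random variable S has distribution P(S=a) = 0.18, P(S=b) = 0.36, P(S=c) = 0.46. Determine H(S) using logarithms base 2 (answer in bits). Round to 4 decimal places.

1.4913 bits

H(S) = −Σ p·log₂ p.
  −(0.18)·log₂(0.18) = 0.44531
  −(0.36)·log₂(0.36) = 0.53062
  −(0.46)·log₂(0.46) = 0.51534
Sum: 0.44531 + 0.53062 + 0.51534 = 1.4913 bits.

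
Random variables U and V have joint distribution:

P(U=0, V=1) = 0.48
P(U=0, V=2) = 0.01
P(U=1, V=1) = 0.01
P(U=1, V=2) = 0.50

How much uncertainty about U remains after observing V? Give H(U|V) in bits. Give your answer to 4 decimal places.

Chain rule: H(U|V) = H(U,V) − H(V).
Marginals: p(U) = (0.4900, 0.5100), p(V) = (0.4900, 0.5100).
H(U,V) = 1.1411 bits; H(V) = 0.9997 bits.
H(U|V) = 1.1411 − 0.9997 = 0.1414 bits.

0.1414 bits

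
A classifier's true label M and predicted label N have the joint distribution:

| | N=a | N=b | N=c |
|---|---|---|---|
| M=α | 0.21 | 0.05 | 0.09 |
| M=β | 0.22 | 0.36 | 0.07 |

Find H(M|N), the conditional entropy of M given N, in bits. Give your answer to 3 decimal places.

Marginals: p(M) = (0.3500, 0.6500), p(N) = (0.4300, 0.4100, 0.1600).
H(M|N) = Σ p(N) · H(M|N=·).
  N=a: p=0.4300, H(M|N=a) = 0.9996
  N=b: p=0.4100, H(M|N=b) = 0.5349
  N=c: p=0.1600, H(M|N=c) = 0.9887
Weighted sum = 0.807 bits.

0.807 bits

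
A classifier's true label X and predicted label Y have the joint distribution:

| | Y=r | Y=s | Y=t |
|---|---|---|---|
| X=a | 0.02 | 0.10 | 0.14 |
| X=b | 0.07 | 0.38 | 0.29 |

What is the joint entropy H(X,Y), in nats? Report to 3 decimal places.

H(X,Y) = −Σ p(x,y)·ln p(x,y) over all 6 cells.
  cell (a,r): −0.02·ln0.02 = 0.0782
  cell (a,s): −0.10·ln0.10 = 0.2303
  cell (a,t): −0.14·ln0.14 = 0.2753
  cell (b,r): −0.07·ln0.07 = 0.1861
  cell (b,s): −0.38·ln0.38 = 0.3677
  cell (b,t): −0.29·ln0.29 = 0.3590
Sum = 1.497 nats.

1.497 nats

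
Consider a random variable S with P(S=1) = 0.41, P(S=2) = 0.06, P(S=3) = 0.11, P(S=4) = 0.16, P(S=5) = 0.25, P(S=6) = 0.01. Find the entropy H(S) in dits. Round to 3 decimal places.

H(S) = −Σ p·log₁₀ p.
  −(0.41)·log₁₀(0.41) = 0.1588
  −(0.06)·log₁₀(0.06) = 0.0733
  −(0.11)·log₁₀(0.11) = 0.1054
  −(0.16)·log₁₀(0.16) = 0.1273
  −(0.25)·log₁₀(0.25) = 0.1505
  −(0.01)·log₁₀(0.01) = 0.0200
Sum: 0.1588 + 0.0733 + 0.1054 + 0.1273 + 0.1505 + 0.0200 = 0.635 dits.

0.635 dits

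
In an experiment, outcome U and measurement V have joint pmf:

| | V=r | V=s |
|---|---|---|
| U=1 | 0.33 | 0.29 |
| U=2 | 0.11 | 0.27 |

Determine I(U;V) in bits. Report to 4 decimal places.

0.0416 bits

Marginals: p(U) = (0.6200, 0.3800), p(V) = (0.4400, 0.5600).
I(U;V) = H(U) + H(V) − H(U,V).
H(U) = 0.9580, H(V) = 0.9896, H(U,V) = 1.9060.
I(U;V) = 0.9580 + 0.9896 − 1.9060 = 0.0416 bits.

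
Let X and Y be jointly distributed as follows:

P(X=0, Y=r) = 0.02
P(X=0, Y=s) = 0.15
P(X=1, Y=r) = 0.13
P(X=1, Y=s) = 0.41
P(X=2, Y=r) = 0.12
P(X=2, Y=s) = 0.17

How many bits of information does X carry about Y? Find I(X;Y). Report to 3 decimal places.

Marginals: p(X) = (0.1700, 0.5400, 0.2900), p(Y) = (0.2700, 0.7300).
I(X;Y) = H(X) + H(Y) − H(X,Y).
H(X) = 1.4325, H(Y) = 0.8415, H(X,Y) = 2.2351.
I(X;Y) = 1.4325 + 0.8415 − 2.2351 = 0.039 bits.

0.039 bits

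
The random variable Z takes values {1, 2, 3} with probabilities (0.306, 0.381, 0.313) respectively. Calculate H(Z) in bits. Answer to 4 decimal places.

1.5777 bits

H(Z) = −Σ p·log₂ p.
  −(0.306)·log₂(0.306) = 0.52277
  −(0.381)·log₂(0.381) = 0.53040
  −(0.313)·log₂(0.313) = 0.52451
Sum: 0.52277 + 0.53040 + 0.52451 = 1.5777 bits.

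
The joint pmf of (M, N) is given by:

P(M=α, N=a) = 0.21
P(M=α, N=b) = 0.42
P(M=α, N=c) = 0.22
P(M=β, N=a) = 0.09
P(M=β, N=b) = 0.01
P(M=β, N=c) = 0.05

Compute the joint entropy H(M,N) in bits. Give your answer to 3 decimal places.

H(M,N) = −Σ p(x,y)·log₂ p(x,y) over all 6 cells.
  cell (α,a): −0.21·log₂0.21 = 0.4728
  cell (α,b): −0.42·log₂0.42 = 0.5256
  cell (α,c): −0.22·log₂0.22 = 0.4806
  cell (β,a): −0.09·log₂0.09 = 0.3127
  cell (β,b): −0.01·log₂0.01 = 0.0664
  cell (β,c): −0.05·log₂0.05 = 0.2161
Sum = 2.074 bits.

2.074 bits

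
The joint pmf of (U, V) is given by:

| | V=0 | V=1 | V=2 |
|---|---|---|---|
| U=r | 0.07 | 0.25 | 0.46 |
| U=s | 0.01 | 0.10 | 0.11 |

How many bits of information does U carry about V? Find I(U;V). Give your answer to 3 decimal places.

Marginals: p(U) = (0.7800, 0.2200), p(V) = (0.0800, 0.3500, 0.5700).
I(U;V) = Σ p(x,y)·log₂[p(x,y)/(p(x)p(y))].
  (r,0): 0.07·log₂(1.1218) = 0.0116
  (r,1): 0.25·log₂(0.9158) = -0.0317
  (r,2): 0.46·log₂(1.0346) = 0.0226
  (s,0): 0.01·log₂(0.5682) = -0.0082
  (s,1): 0.10·log₂(1.2987) = 0.0377
  (s,2): 0.11·log₂(0.8772) = -0.0208
Sum = 0.011 bits.

0.011 bits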